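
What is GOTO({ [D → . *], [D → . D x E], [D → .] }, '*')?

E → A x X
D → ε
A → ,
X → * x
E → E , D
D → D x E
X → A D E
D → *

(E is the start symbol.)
GOTO(I, '*') = CLOSURE({ [A → αX.β] : [A → α.Xβ] ∈ I, X = '*' })

Items with dot before '*', with the dot advanced:
  [D → . *] → [D → * .]
Closure adds nothing (no advanced item has the dot before a non-terminal).

GOTO = { [D → * .] }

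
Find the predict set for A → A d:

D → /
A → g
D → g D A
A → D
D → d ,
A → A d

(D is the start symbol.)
{ '/', 'd', 'g' }

PREDICT(A → A d) = (FIRST(RHS) \ {ε}) ∪ (FOLLOW(A) if ε ∈ FIRST(RHS), i.e. RHS ⇒* ε)
FIRST(A) = { '/', 'd', 'g' }
FIRST(A d) = { '/', 'd', 'g' }
ε ∉ FIRST(A d), so FOLLOW(A) is not added.
PREDICT(A → A d) = { '/', 'd', 'g' }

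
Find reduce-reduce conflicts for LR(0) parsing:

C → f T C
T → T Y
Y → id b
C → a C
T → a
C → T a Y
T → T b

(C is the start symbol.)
No reduce-reduce conflicts

A reduce-reduce conflict occurs when an LR(0) state has two complete items [A → α .] and [B → β .] — both call for a reduction, and with no lookahead the parser cannot choose between them.

Augment with C' → C and build the canonical LR(0) collection (I0 = CLOSURE({[C' → . C]}), then GOTO on every symbol after a dot until no new states appear). It has 15 states:
  I0: { [C → . T a Y], [C → . a C], [C → . f T C], [C' → . C], [T → . T Y], [T → . T b], [T → . a] }  — shift
  I1: { [C' → C .] }  — accept
  I2: { [C → T . a Y], [T → T . Y], [T → T . b], [Y → . id b] }  — shift
  I3: { [C → . T a Y], [C → . a C], [C → . f T C], [C → a . C], [T → . T Y], [T → . T b], [T → . a], [T → a .] }  — shift, reduce
  I4: { [C → f . T C], [T → . T Y], [T → . T b], [T → . a] }  — shift
  I5: { [C → . T a Y], [C → . a C], [C → . f T C], [C → f T . C], [T → . T Y], [T → . T b], [T → . a], [T → T . Y], [T → T . b], [Y → . id b] }  — shift
  I6: { [T → a .] }  — reduce
  I7: { [C → f T C .] }  — reduce
  I8: { [T → T Y .] }  — reduce
  I9: { [T → T b .] }  — reduce
  I10: { [Y → id . b] }  — shift
  I11: { [Y → id b .] }  — reduce
  I12: { [C → a C .] }  — reduce
  I13: { [C → T a . Y], [Y → . id b] }  — shift
  I14: { [C → T a Y .] }  — reduce

No state contains more than one complete item.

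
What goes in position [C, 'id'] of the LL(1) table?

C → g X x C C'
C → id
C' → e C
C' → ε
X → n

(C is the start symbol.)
To find M[C, 'id'], we find productions for C where 'id' is in the predict set (PREDICT(N → α) = (FIRST(α) \ {ε}) ∪ (FOLLOW(N) if α ⇒* ε)).

C → g X x C C': PREDICT = { 'g' }
C → id: PREDICT = { 'id' }
  'id' is in predict set, so this production goes in M[C, 'id']

M[C, 'id'] = C → id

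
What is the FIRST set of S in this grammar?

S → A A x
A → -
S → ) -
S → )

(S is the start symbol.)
FIRST sets of the other non-terminals involved (by the same procedure, iterated to a fixed point):
  FIRST(A) = { '-' }

From S → A A x:
  - A is a non-terminal: add FIRST(A) \ {ε} = { '-' }
    A is not nullable, so stop
From S → ) -:
  - ')' is a terminal: add ')' and stop
From S → ):
  - ')' is a terminal: add ')' and stop

Collecting: FIRST(S) = { ')', '-' }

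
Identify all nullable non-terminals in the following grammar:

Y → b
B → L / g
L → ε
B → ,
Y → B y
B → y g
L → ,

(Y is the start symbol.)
ε-productions: L → ε
So L is immediately nullable.
No further non-terminal can be added: every production for the remaining non-terminals contains a terminal or a non-nullable non-terminal.
Nullable = { 'L' }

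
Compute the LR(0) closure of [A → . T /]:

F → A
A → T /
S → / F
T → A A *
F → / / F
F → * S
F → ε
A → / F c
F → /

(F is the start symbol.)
Start with: [A → . T /]
  [A → . T /] has the dot before T: add [T → . A A *]
  [T → . A A *] has the dot before A: add [A → . / F c]
No further items can be added.

CLOSURE = { [A → . / F c], [A → . T /], [T → . A A *] }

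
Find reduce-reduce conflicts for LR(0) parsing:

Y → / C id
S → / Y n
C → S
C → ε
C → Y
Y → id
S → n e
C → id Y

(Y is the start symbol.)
A reduce-reduce conflict occurs when an LR(0) state has two complete items [A → α .] and [B → β .] — both call for a reduction, and with no lookahead the parser cannot choose between them.

Augment with Y' → Y and build the canonical LR(0) collection (I0 = CLOSURE({[Y' → . Y]}), then GOTO on every symbol after a dot until no new states appear). It has 15 states:
  I0: { [Y → . / C id], [Y → . id], [Y' → . Y] }  — shift
  I1: { [C → . S], [C → . Y], [C → . id Y], [C → .], [S → . / Y n], [S → . n e], [Y → . / C id], [Y → . id], [Y → / . C id] }  — shift, reduce
  I2: { [Y' → Y .] }  — accept
  I3: { [Y → id .] }  — reduce
  I4: { [C → . S], [C → . Y], [C → . id Y], [C → .], [S → . / Y n], [S → . n e], [S → / . Y n], [Y → . / C id], [Y → . id], [Y → / . C id] }  — shift, reduce
  I5: { [Y → / C . id] }  — shift
  I6: { [C → S .] }  — reduce
  I7: { [C → Y .] }  — reduce
  I8: { [C → id . Y], [Y → . / C id], [Y → . id], [Y → id .] }  — shift, reduce
  I9: { [S → n . e] }  — shift
  I10: { [S → n e .] }  — reduce
  I11: { [C → id Y .] }  — reduce
  I12: { [Y → / C id .] }  — reduce
  I13: { [C → Y .], [S → / Y . n] }  — shift, reduce
  I14: { [S → / Y n .] }  — reduce

No state contains more than one complete item.

Answer: No reduce-reduce conflicts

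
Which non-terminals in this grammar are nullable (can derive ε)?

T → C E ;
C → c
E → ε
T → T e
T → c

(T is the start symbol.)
{ 'E' }

ε-productions: E → ε
So E is immediately nullable.
No further non-terminal can be added: every production for the remaining non-terminals contains a terminal or a non-nullable non-terminal.
Nullable = { 'E' }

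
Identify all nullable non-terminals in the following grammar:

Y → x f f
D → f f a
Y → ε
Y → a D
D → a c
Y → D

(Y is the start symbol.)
{ 'Y' }

A non-terminal is nullable if it can derive ε (the empty string): either it has an ε-production, or it has a production whose right-hand side consists entirely of nullable non-terminals.

ε-productions: Y → ε
So Y is immediately nullable.
No further non-terminal can be added: every production for the remaining non-terminals contains a terminal or a non-nullable non-terminal.
Nullable = { 'Y' }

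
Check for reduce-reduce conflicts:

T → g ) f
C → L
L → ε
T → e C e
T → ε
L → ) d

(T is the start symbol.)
No reduce-reduce conflicts

Augment with T' → T and build the canonical LR(0) collection (I0 = CLOSURE({[T' → . T]}), then GOTO on every symbol after a dot until no new states appear). It has 11 states:
  I0: { [T → . e C e], [T → . g ) f], [T → .], [T' → . T] }  — shift, reduce
  I1: { [T' → T .] }  — accept
  I2: { [C → . L], [L → . ) d], [L → .], [T → e . C e] }  — shift, reduce
  I3: { [T → g . ) f] }  — shift
  I4: { [T → g ) . f] }  — shift
  I5: { [T → g ) f .] }  — reduce
  I6: { [L → ) . d] }  — shift
  I7: { [T → e C . e] }  — shift
  I8: { [C → L .] }  — reduce
  I9: { [T → e C e .] }  — reduce
  I10: { [L → ) d .] }  — reduce

No state contains more than one complete item.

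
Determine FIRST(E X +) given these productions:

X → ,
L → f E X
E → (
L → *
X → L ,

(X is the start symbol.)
{ '(' }

FIRST sets of the non-terminals involved (from the grammar, by fixed-point iteration):
  FIRST(E) = { '(' }

To compute FIRST(E X +), process the symbols left to right:
Symbol E is a non-terminal. Add FIRST(E) \ {ε} = { '(' }
E is not nullable (ε ∉ FIRST(E)), so stop here.
FIRST(E X +) = { '(' }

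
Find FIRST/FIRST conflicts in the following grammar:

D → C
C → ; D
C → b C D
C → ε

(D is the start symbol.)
A FIRST/FIRST conflict occurs when two productions N → α and N → β for the same non-terminal have FIRST(α) ∩ FIRST(β) ≠ ∅ (with ε ∈ FIRST of a nullable right-hand side, so two nullable alternatives also conflict).

Productions for C:
  C → ; D: FIRST = { ';' }
  C → b C D: FIRST = { 'b' }
  C → ε: FIRST = { ε }
D has only one production, so no FIRST/FIRST conflict is possible there.

All alternatives of each non-terminal have pairwise disjoint FIRST sets.

Answer: No FIRST/FIRST conflicts.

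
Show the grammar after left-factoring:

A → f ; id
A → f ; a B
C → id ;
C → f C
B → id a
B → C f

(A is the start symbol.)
Left-factoring transforms A → αβ₁ | αβ₂ into A → αA' and A' → β₁ | β₂
(α is the longest common prefix among the alternatives). Repeat until
no nonterminal has two alternatives with a common prefix.

Round 1: A has alternatives sharing prefix 'f ;'. Introduce A': A → f ; A'
  Add: A' → id
  Add: A' → a B

No remaining common prefixes — done.

Resulting grammar:
A → f ; A'
A' → id
A' → a B
C → id ;
C → f C
B → id a
B → C f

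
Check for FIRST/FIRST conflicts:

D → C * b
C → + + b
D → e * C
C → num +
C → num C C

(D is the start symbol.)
A FIRST/FIRST conflict occurs when two productions N → α and N → β for the same non-terminal have FIRST(α) ∩ FIRST(β) ≠ ∅ (with ε ∈ FIRST of a nullable right-hand side, so two nullable alternatives also conflict).

FIRST sets of the non-terminals at (or reachable through a nullable prefix from) the front of some alternative:
  FIRST(C) = { '+', 'num' }

Productions for D:
  D → C * b: FIRST = { '+', 'num' }
  D → e * C: FIRST = { 'e' }
Productions for C:
  C → + + b: FIRST = { '+' }
  C → num +: FIRST = { 'num' }
  C → num C C: FIRST = { 'num' }

Conflict for C: C → num + and C → num C C
  Overlap: { 'num' }

Answer: Yes. C → num '+' / C → num C C on { 'num' }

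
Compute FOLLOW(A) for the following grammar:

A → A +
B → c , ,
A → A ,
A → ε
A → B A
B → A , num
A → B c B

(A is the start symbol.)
To compute FOLLOW(A), find every occurrence of A on a right-hand side N → α A β: add FIRST(β) \ {ε}, and if β is empty or nullable also add FOLLOW(N). Iterate to a fixed point.

A is the start symbol, so $ ∈ FOLLOW(A).
In A → A +: A is followed by '+', add FIRST('+') \ {ε} = { '+' }
In A → A ,: A is followed by ',', add FIRST(',') \ {ε} = { ',' }
In A → B A: A is at the end; this adds FOLLOW(A) to itself — nothing new
In B → A , num: A is followed by ',' num, add FIRST(',' num) \ {ε} = { ',' }

Taking the union: FOLLOW(A) = { $, '+', ',' }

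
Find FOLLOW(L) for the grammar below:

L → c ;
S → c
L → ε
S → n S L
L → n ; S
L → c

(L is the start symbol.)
{ $, 'c', 'n' }

To compute FOLLOW(L), find every occurrence of L on a right-hand side N → α L β: add FIRST(β) \ {ε}, and if β is empty or nullable also add FOLLOW(N). Iterate to a fixed point.

L is the start symbol, so $ ∈ FOLLOW(L).
In S → n S L: L is at the end, add FOLLOW(S)

The FOLLOW sets referred to above (computed the same way, to a fixed point):
  FOLLOW(S) = { $, 'c', 'n' }

Taking the union: FOLLOW(L) = { $, 'c', 'n' }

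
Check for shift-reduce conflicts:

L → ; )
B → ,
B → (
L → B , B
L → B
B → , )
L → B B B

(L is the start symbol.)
Yes — I2: [B → , .] vs [B → , . )]; I4: [L → B .] vs [B → . (]; I6: [B → , .] vs [B → . (]

A shift-reduce conflict occurs when an LR(0) state has both:
  - a complete (reduce) item [A → α .] (dot at the end), and
  - a shift item [B → β . c γ] (dot before a terminal).

Augment with L' → L and build the canonical LR(0) collection (I0 = CLOSURE({[L' → . L]}), then GOTO on every symbol after a dot until no new states appear). It has 12 states:
  I0: { [B → . (], [B → . , )], [B → . ,], [L → . ; )], [L → . B , B], [L → . B B B], [L → . B], [L' → . L] }  — shift
  I1: { [B → ( .] }  — reduce
  I2: { [B → , . )], [B → , .] }  — shift, reduce
  I3: { [L → ; . )] }  — shift
  I4: { [B → . (], [B → . , )], [B → . ,], [L → B . , B], [L → B . B B], [L → B .] }  — shift, reduce
  I5: { [L' → L .] }  — accept
  I6: { [B → , . )], [B → , .], [B → . (], [B → . , )], [B → . ,], [L → B , . B] }  — shift, reduce
  I7: { [B → . (], [B → . , )], [B → . ,], [L → B B . B] }  — shift
  I8: { [L → B B B .] }  — reduce
  I9: { [B → , ) .] }  — reduce
  I10: { [L → B , B .] }  — reduce
  I11: { [L → ; ) .] }  — reduce

I2 contains reduce item [B → , .] and shift item [B → , . )] — shift-reduce conflict.
I4 contains reduce item [L → B .] and shift items [B → . (], [B → . ,], [B → . , )], [L → B . , B] — shift-reduce conflict.
I6 contains reduce item [B → , .] and shift items [B → . (], [B → . ,], [B → . , )], [B → , . )] — shift-reduce conflict.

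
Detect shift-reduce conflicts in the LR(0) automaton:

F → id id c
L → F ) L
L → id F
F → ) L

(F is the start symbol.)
No shift-reduce conflicts

A shift-reduce conflict occurs when an LR(0) state has both:
  - a complete (reduce) item [A → α .] (dot at the end), and
  - a shift item [B → β . c γ] (dot before a terminal).

Augment with F' → F and build the canonical LR(0) collection (I0 = CLOSURE({[F' → . F]}), then GOTO on every symbol after a dot until no new states appear). It has 13 states:
  I0: { [F → . ) L], [F → . id id c], [F' → . F] }  — shift
  I1: { [F → ) . L], [F → . ) L], [F → . id id c], [L → . F ) L], [L → . id F] }  — shift
  I2: { [F' → F .] }  — accept
  I3: { [F → id . id c] }  — shift
  I4: { [F → id id . c] }  — shift
  I5: { [F → id id c .] }  — reduce
  I6: { [L → F . ) L] }  — shift
  I7: { [F → ) L .] }  — reduce
  I8: { [F → . ) L], [F → . id id c], [F → id . id c], [L → id . F] }  — shift
  I9: { [L → id F .] }  — reduce
  I10: { [F → id . id c], [F → id id . c] }  — shift
  I11: { [F → . ) L], [F → . id id c], [L → . F ) L], [L → . id F], [L → F ) . L] }  — shift
  I12: { [L → F ) L .] }  — reduce

No state contains both a complete item and a shift item.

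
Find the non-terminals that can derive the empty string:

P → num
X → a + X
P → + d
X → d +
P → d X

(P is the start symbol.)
None

A non-terminal is nullable if it can derive ε (the empty string): either it has an ε-production, or it has a production whose right-hand side consists entirely of nullable non-terminals.

There are no ε-productions, so no non-terminal can derive ε.
No non-terminals are nullable.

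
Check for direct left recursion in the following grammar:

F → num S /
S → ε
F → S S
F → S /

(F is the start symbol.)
Direct left recursion occurs when N → N α for some non-terminal N (the right-hand side begins with the left-hand side itself).

F → num S /: starts with num
S → ε: starts with ε
F → S S: starts with S
F → S /: starts with S

No direct left recursion found.

Answer: No direct left recursion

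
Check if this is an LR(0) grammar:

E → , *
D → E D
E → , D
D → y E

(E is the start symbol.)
Augment with E' → E and build the canonical LR(0) collection (I0 = CLOSURE({[E' → . E]}), then GOTO on every symbol after a dot until no new states appear). It has 9 states:
  I0: { [E → . , *], [E → . , D], [E' → . E] }  — shift
  I1: { [D → . E D], [D → . y E], [E → , . *], [E → , . D], [E → . , *], [E → . , D] }  — shift
  I2: { [E' → E .] }  — accept
  I3: { [E → , * .] }  — reduce
  I4: { [E → , D .] }  — reduce
  I5: { [D → . E D], [D → . y E], [D → E . D], [E → . , *], [E → . , D] }  — shift
  I6: { [D → y . E], [E → . , *], [E → . , D] }  — shift
  I7: { [D → y E .] }  — reduce
  I8: { [D → E D .] }  — reduce

Every state is either a pure shift/goto state or contains exactly one complete item and nothing to shift — no conflicts. The grammar is LR(0).

Answer: Yes, the grammar is LR(0)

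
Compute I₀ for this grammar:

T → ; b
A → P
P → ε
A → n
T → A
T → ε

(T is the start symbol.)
{ [A → . P], [A → . n], [P → .], [T → . ; b], [T → . A], [T → .], [T' → . T] }

First, augment the grammar with T' → T
I₀ = CLOSURE({ [T' → . T] }):
  [T' → . T] has the dot before T: add [T → . ; b], [T → . A], [T → .]
  [T → . A] has the dot before A: add [A → . P], [A → . n]
  [A → . P] has the dot before P: add [P → .]
No further items can be added.

I₀ = { [A → . P], [A → . n], [P → .], [T → . ; b], [T → . A], [T → .], [T' → . T] }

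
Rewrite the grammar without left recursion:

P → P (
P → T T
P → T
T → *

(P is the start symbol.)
P → T T P'
P → T P'
P' → ( P'
P' → ε
T → *

P is directly left-recursive. The standard transformation for
  A → A α₁ | ... | A α_m | β₁ | ... | β_n
is
  A  → β₁ A' | ... | β_n A'
  A' → α₁ A' | ... | α_m A' | ε

P → T T becomes P → T T P'
P → T becomes P → T P'
P → P ( becomes P' → ( P'
Add P' → ε

Productions for other non-terminals are unchanged:
  T → *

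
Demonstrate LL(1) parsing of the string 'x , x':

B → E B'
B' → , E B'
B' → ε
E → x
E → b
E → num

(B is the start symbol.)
LL(1) parsing maintains a stack (initially the start symbol over $) and the input. At each step: if the stack top is a terminal, match it against the current input token; if it is a non-terminal N, replace it with the RHS of M[N, lookahead] (the unique production whose predict set contains the lookahead).

Stack is shown with the top on the left.

Stack     Input    Action
-------------------------
B $       x , x $  output B → E B'
E B' $    x , x $  output E → x
x B' $    x , x $  match 'x'
B' $      , x $    output B' → , E B'
, E B' $  , x $    match ','
E B' $    x $      output E → x
x B' $    x $      match 'x'
B' $      $        output B' → ε
$         $        accept

The string is accepted.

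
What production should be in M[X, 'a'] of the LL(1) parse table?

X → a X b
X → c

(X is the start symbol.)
X → a X b

To find M[X, 'a'], we find productions for X where 'a' is in the predict set (PREDICT(N → α) = (FIRST(α) \ {ε}) ∪ (FOLLOW(N) if α ⇒* ε)).

X → a X b: PREDICT = { 'a' }
  'a' is in predict set, so this production goes in M[X, 'a']
X → c: PREDICT = { 'c' }

M[X, 'a'] = X → a X b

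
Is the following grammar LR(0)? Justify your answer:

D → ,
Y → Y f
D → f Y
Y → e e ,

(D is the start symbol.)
Augment with D' → D and build the canonical LR(0) collection (I0 = CLOSURE({[D' → . D]}), then GOTO on every symbol after a dot until no new states appear). It has 9 states:
  I0: { [D → . ,], [D → . f Y], [D' → . D] }  — shift
  I1: { [D → , .] }  — reduce
  I2: { [D' → D .] }  — accept
  I3: { [D → f . Y], [Y → . Y f], [Y → . e e ,] }  — shift
  I4: { [D → f Y .], [Y → Y . f] }  — shift, reduce
  I5: { [Y → e . e ,] }  — shift
  I6: { [Y → e e . ,] }  — shift
  I7: { [Y → e e , .] }  — reduce
  I8: { [Y → Y f .] }  — reduce

Conflict in state I4:
  Shift-reduce conflict between [D → f Y .] and [Y → Y . f]
So the grammar is NOT LR(0).

Answer: No. Shift-reduce conflict between [D → f Y .] and [Y → Y . f]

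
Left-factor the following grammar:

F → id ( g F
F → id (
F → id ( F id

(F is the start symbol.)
Left-factoring transforms A → αβ₁ | αβ₂ into A → αA' and A' → β₁ | β₂
(α is the longest common prefix among the alternatives). Repeat until
no nonterminal has two alternatives with a common prefix.

Round 1: F has alternatives sharing prefix 'id ('. Introduce F': F → id ( F'
  Add: F' → g F
  Add: F' → ε
  Add: F' → F id

No remaining common prefixes — done.

Resulting grammar:
F → id ( F'
F' → g F
F' → ε
F' → F id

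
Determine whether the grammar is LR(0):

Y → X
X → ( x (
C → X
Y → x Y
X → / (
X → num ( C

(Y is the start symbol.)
Yes, the grammar is LR(0)

Augment with Y' → Y and build the canonical LR(0) collection (I0 = CLOSURE({[Y' → . Y]}), then GOTO on every symbol after a dot until no new states appear). It has 14 states:
  I0: { [X → . ( x (], [X → . / (], [X → . num ( C], [Y → . X], [Y → . x Y], [Y' → . Y] }  — shift
  I1: { [X → ( . x (] }  — shift
  I2: { [X → / . (] }  — shift
  I3: { [Y → X .] }  — reduce
  I4: { [Y' → Y .] }  — accept
  I5: { [X → num . ( C] }  — shift
  I6: { [X → . ( x (], [X → . / (], [X → . num ( C], [Y → . X], [Y → . x Y], [Y → x . Y] }  — shift
  I7: { [Y → x Y .] }  — reduce
  I8: { [C → . X], [X → . ( x (], [X → . / (], [X → . num ( C], [X → num ( . C] }  — shift
  I9: { [X → num ( C .] }  — reduce
  I10: { [C → X .] }  — reduce
  I11: { [X → / ( .] }  — reduce
  I12: { [X → ( x . (] }  — shift
  I13: { [X → ( x ( .] }  — reduce

Every state is either a pure shift/goto state or contains exactly one complete item and nothing to shift — no conflicts. The grammar is LR(0).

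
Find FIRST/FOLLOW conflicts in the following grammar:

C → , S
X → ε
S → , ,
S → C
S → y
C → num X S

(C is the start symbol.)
No FIRST/FOLLOW conflicts.

Nullable non-terminals: X.
X has a nullable alternative but only one production, so nothing to check.

C, S have no nullable alternative, so no FIRST/FOLLOW check is needed there.

No FIRST/FOLLOW conflicts found.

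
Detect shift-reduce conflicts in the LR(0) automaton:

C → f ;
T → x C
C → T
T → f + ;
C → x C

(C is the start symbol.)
A shift-reduce conflict occurs when an LR(0) state has both:
  - a complete (reduce) item [A → α .] (dot at the end), and
  - a shift item [B → β . c γ] (dot before a terminal).

Augment with C' → C and build the canonical LR(0) collection (I0 = CLOSURE({[C' → . C]}), then GOTO on every symbol after a dot until no new states appear). It has 9 states:
  I0: { [C → . T], [C → . f ;], [C → . x C], [C' → . C], [T → . f + ;], [T → . x C] }  — shift
  I1: { [C' → C .] }  — accept
  I2: { [C → T .] }  — reduce
  I3: { [C → f . ;], [T → f . + ;] }  — shift
  I4: { [C → . T], [C → . f ;], [C → . x C], [C → x . C], [T → . f + ;], [T → . x C], [T → x . C] }  — shift
  I5: { [C → x C .], [T → x C .] }  — 2 reduces
  I6: { [T → f + . ;] }  — shift
  I7: { [C → f ; .] }  — reduce
  I8: { [T → f + ; .] }  — reduce

No state contains both a complete item and a shift item.

Answer: No shift-reduce conflicts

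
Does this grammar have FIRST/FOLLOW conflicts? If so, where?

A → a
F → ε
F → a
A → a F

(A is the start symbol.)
No FIRST/FOLLOW conflicts.

Nullable non-terminals: F.

F: nullable alternative(s) F → ε; FOLLOW(F) = { $ }
  F → ε: FIRST \ {ε} = { } — this is the only nullable alternative, skip
  F → a: FIRST \ {ε} = { 'a' } — disjoint from FOLLOW(F)

A has no nullable alternative, so no FIRST/FOLLOW check is needed there.

No FIRST/FOLLOW conflicts found.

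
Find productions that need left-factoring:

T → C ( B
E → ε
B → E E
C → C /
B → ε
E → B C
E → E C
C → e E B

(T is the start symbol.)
Left-factoring is needed when two productions for the same non-terminal
share a common prefix on the right-hand side.

Productions for E:
  E → ε
  E → B C
  E → E C
Productions for B:
  B → E E
  B → ε
Productions for C:
  C → C /
  C → e E B

No common prefixes found.

Answer: No, left-factoring is not needed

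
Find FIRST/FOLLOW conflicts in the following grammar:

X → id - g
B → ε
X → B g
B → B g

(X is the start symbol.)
Nullable non-terminals: B.
FIRST sets used below: FIRST(B) = { 'g', ε }

B: nullable alternative(s) B → ε; FOLLOW(B) = { 'g' }
  B → ε: FIRST \ {ε} = { } — this is the only nullable alternative, skip
  B → B g: FIRST \ {ε} = { 'g' } — overlaps FOLLOW(B) on { 'g' }: CONFLICT

X has no nullable alternative, so no FIRST/FOLLOW check is needed there.

So the grammar has 1 FIRST/FOLLOW conflict (marked CONFLICT above).

Answer: Yes. B → B g with FOLLOW(B) on { 'g' }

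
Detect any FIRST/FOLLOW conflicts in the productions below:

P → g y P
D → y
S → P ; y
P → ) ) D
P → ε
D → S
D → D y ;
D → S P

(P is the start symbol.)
A FIRST/FOLLOW conflict occurs when a non-terminal N has a nullable alternative N → β (β ⇒* ε) and another alternative N → α with FIRST(α) ∩ FOLLOW(N) ≠ ∅: on such a lookahead the parser cannot decide between expanding α and letting N vanish via β.

Nullable non-terminals: P.

P: nullable alternative(s) P → ε; FOLLOW(P) = { $, ';', 'y' }
  P → g y P: FIRST \ {ε} = { 'g' } — disjoint from FOLLOW(P)
  P → ) ) D: FIRST \ {ε} = { ')' } — disjoint from FOLLOW(P)
  P → ε: FIRST \ {ε} = { } — this is the only nullable alternative, skip

D, S have no nullable alternative, so no FIRST/FOLLOW check is needed there.

No FIRST/FOLLOW conflicts found.

Answer: No FIRST/FOLLOW conflicts.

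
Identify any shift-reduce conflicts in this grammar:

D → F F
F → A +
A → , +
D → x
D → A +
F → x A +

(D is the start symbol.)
Yes — I5: [D → x .] vs [A → . , +]

A shift-reduce conflict occurs when an LR(0) state has both:
  - a complete (reduce) item [A → α .] (dot at the end), and
  - a shift item [B → β . c γ] (dot before a terminal).

Augment with D' → D and build the canonical LR(0) collection (I0 = CLOSURE({[D' → . D]}), then GOTO on every symbol after a dot until no new states appear). It has 14 states:
  I0: { [A → . , +], [D → . A +], [D → . F F], [D → . x], [D' → . D], [F → . A +], [F → . x A +] }  — shift
  I1: { [A → , . +] }  — shift
  I2: { [D → A . +], [F → A . +] }  — shift
  I3: { [D' → D .] }  — accept
  I4: { [A → . , +], [D → F . F], [F → . A +], [F → . x A +] }  — shift
  I5: { [A → . , +], [D → x .], [F → x . A +] }  — shift, reduce
  I6: { [F → x A . +] }  — shift
  I7: { [F → x A + .] }  — reduce
  I8: { [F → A . +] }  — shift
  I9: { [D → F F .] }  — reduce
  I10: { [A → . , +], [F → x . A +] }  — shift
  I11: { [F → A + .] }  — reduce
  I12: { [D → A + .], [F → A + .] }  — 2 reduces
  I13: { [A → , + .] }  — reduce

I5 contains reduce item [D → x .] and shift item [A → . , +] — shift-reduce conflict.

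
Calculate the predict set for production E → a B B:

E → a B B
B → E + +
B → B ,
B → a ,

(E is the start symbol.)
{ 'a' }

PREDICT(E → a B B) = (FIRST(RHS) \ {ε}) ∪ (FOLLOW(E) if ε ∈ FIRST(RHS), i.e. RHS ⇒* ε)
FIRST(a B B) = { 'a' }
ε ∉ FIRST(a B B), so FOLLOW(E) is not added.
PREDICT(E → a B B) = { 'a' }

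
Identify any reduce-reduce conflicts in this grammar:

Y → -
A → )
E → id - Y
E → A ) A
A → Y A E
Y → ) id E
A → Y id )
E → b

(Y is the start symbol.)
A reduce-reduce conflict occurs when an LR(0) state has two complete items [A → α .] and [B → β .] — both call for a reduction, and with no lookahead the parser cannot choose between them.

Augment with Y' → Y and build the canonical LR(0) collection (I0 = CLOSURE({[Y' → . Y]}), then GOTO on every symbol after a dot until no new states appear). It has 19 states:
  I0: { [Y → . ) id E], [Y → . -], [Y' → . Y] }  — shift
  I1: { [Y → ) . id E] }  — shift
  I2: { [Y → - .] }  — reduce
  I3: { [Y' → Y .] }  — accept
  I4: { [A → . )], [A → . Y A E], [A → . Y id )], [E → . A ) A], [E → . b], [E → . id - Y], [Y → ) id . E], [Y → . ) id E], [Y → . -] }  — shift
  I5: { [A → ) .], [Y → ) . id E] }  — shift, reduce
  I6: { [E → A . ) A] }  — shift
  I7: { [Y → ) id E .] }  — reduce
  I8: { [A → . )], [A → . Y A E], [A → . Y id )], [A → Y . A E], [A → Y . id )], [Y → . ) id E], [Y → . -] }  — shift
  I9: { [E → b .] }  — reduce
  I10: { [E → id . - Y] }  — shift
  I11: { [E → id - . Y], [Y → . ) id E], [Y → . -] }  — shift
  I12: { [E → id - Y .] }  — reduce
  I13: { [A → . )], [A → . Y A E], [A → . Y id )], [A → Y A . E], [E → . A ) A], [E → . b], [E → . id - Y], [Y → . ) id E], [Y → . -] }  — shift
  I14: { [A → Y id . )] }  — shift
  I15: { [A → Y id ) .] }  — reduce
  I16: { [A → Y A E .] }  — reduce
  I17: { [A → . )], [A → . Y A E], [A → . Y id )], [E → A ) . A], [Y → . ) id E], [Y → . -] }  — shift
  I18: { [E → A ) A .] }  — reduce

No state contains more than one complete item.

Answer: No reduce-reduce conflicts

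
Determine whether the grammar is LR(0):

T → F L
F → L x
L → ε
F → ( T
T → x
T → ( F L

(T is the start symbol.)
No. Shift-reduce conflict between [L → .] and [F → . ( T]

A grammar is LR(0) if no state in the canonical LR(0) collection has:
  - both a shift item (dot before a terminal) and a complete item (shift-reduce conflict), or
  - two or more complete items (reduce-reduce conflict; the accept item [T' → T .] counts as a complete item here).

Augment with T' → T and build the canonical LR(0) collection (I0 = CLOSURE({[T' → . T]}), then GOTO on every symbol after a dot until no new states appear). It has 11 states:
  I0: { [F → . ( T], [F → . L x], [L → .], [T → . ( F L], [T → . F L], [T → . x], [T' → . T] }  — shift, reduce
  I1: { [F → ( . T], [F → . ( T], [F → . L x], [L → .], [T → ( . F L], [T → . ( F L], [T → . F L], [T → . x] }  — shift, reduce
  I2: { [L → .], [T → F . L] }  — reduce
  I3: { [F → L . x] }  — shift
  I4: { [T' → T .] }  — accept
  I5: { [T → x .] }  — reduce
  I6: { [F → L x .] }  — reduce
  I7: { [T → F L .] }  — reduce
  I8: { [L → .], [T → ( F . L], [T → F . L] }  — reduce
  I9: { [F → ( T .] }  — reduce
  I10: { [T → ( F L .], [T → F L .] }  — 2 reduces

Conflict in state I0:
  Shift-reduce conflict between [L → .] and [F → . ( T]
So the grammar is NOT LR(0).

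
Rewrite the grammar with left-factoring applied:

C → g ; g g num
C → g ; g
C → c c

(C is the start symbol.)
C → g ; g C'
C' → g num
C' → ε
C → c c

Left-factoring transforms A → αβ₁ | αβ₂ into A → αA' and A' → β₁ | β₂
(α is the longest common prefix among the alternatives). Repeat until
no nonterminal has two alternatives with a common prefix.

Round 1: C has alternatives sharing prefix 'g ; g'. Introduce C': C → g ; g C'
  Add: C' → g num
  Add: C' → ε

No remaining common prefixes — done.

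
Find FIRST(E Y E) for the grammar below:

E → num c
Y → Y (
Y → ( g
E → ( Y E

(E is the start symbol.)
FIRST sets of the non-terminals involved (from the grammar, by fixed-point iteration):
  FIRST(E) = { '(', 'num' }

To compute FIRST(E Y E), process the symbols left to right:
Symbol E is a non-terminal. Add FIRST(E) \ {ε} = { '(', 'num' }
E is not nullable (ε ∉ FIRST(E)), so stop here.
FIRST(E Y E) = { '(', 'num' }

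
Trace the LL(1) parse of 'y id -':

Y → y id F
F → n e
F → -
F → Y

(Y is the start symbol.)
LL(1) parsing maintains a stack (initially the start symbol over $) and the input. At each step: if the stack top is a terminal, match it against the current input token; if it is a non-terminal N, replace it with the RHS of M[N, lookahead] (the unique production whose predict set contains the lookahead).

Stack is shown with the top on the left.

Stack     Input     Action
--------------------------
Y $       y id - $  output Y → y id F
y id F $  y id - $  match 'y'
id F $    id - $    match 'id'
F $       - $       output F → -
- $       - $       match '-'
$         $         accept

The string is accepted.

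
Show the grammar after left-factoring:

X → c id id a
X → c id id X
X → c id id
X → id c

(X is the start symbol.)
Left-factoring transforms A → αβ₁ | αβ₂ into A → αA' and A' → β₁ | β₂
(α is the longest common prefix among the alternatives). Repeat until
no nonterminal has two alternatives with a common prefix.

Round 1: X has alternatives sharing prefix 'c id id'. Introduce X': X → c id id X'
  Add: X' → a
  Add: X' → X
  Add: X' → ε

No remaining common prefixes — done.

Resulting grammar:
X → c id id X'
X' → a
X' → X
X' → ε
X → id c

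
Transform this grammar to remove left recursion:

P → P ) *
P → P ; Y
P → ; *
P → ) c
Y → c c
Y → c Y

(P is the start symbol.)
P → ; * P'
P → ) c P'
P' → ) * P'
P' → ; Y P'
P' → ε
Y → c c
Y → c Y

P is directly left-recursive. The standard transformation for
  A → A α₁ | ... | A α_m | β₁ | ... | β_n
is
  A  → β₁ A' | ... | β_n A'
  A' → α₁ A' | ... | α_m A' | ε

P → ; * becomes P → ; * P'
P → ) c becomes P → ) c P'
P → P ) * becomes P' → ) * P'
P → P ; Y becomes P' → ; Y P'
Add P' → ε

Productions for other non-terminals are unchanged:
  Y → c c
  Y → c Y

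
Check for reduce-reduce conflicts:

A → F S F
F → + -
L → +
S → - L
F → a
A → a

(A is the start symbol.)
Yes — I4: [A → a .] vs [F → a .]

Augment with A' → A and build the canonical LR(0) collection (I0 = CLOSURE({[A' → . A]}), then GOTO on every symbol after a dot until no new states appear). It has 12 states:
  I0: { [A → . F S F], [A → . a], [A' → . A], [F → . + -], [F → . a] }  — shift
  I1: { [F → + . -] }  — shift
  I2: { [A' → A .] }  — accept
  I3: { [A → F . S F], [S → . - L] }  — shift
  I4: { [A → a .], [F → a .] }  — 2 reduces
  I5: { [L → . +], [S → - . L] }  — shift
  I6: { [A → F S . F], [F → . + -], [F → . a] }  — shift
  I7: { [A → F S F .] }  — reduce
  I8: { [F → a .] }  — reduce
  I9: { [L → + .] }  — reduce
  I10: { [S → - L .] }  — reduce
  I11: { [F → + - .] }  — reduce

I4 contains complete items [A → a .], [F → a .] — reduce-reduce conflict.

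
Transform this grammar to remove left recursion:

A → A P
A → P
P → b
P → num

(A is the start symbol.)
A is directly left-recursive. The standard transformation for
  A → A α₁ | ... | A α_m | β₁ | ... | β_n
is
  A  → β₁ A' | ... | β_n A'
  A' → α₁ A' | ... | α_m A' | ε

A → P becomes A → P A'
A → A P becomes A' → P A'
Add A' → ε

Productions for other non-terminals are unchanged:
  P → b
  P → num

Resulting grammar:
A → P A'
A' → P A'
A' → ε
P → b
P → num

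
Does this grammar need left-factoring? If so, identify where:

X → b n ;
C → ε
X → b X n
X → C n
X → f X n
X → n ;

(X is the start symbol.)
Yes, X has productions with common prefix 'b'

Left-factoring is needed when two productions for the same non-terminal
share a common prefix on the right-hand side.

Productions for X:
  X → b n ;
  X → b X n
  X → C n
  X → f X n
  X → n ;

Found common prefix 'b' in productions for X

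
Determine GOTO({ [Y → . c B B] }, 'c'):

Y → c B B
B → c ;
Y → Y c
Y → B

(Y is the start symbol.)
{ [B → . c ;], [Y → c . B B] }

GOTO(I, 'c') = CLOSURE({ [A → αX.β] : [A → α.Xβ] ∈ I, X = 'c' })

Items with dot before 'c', with the dot advanced:
  [Y → . c B B] → [Y → c . B B]
Closure of the advanced items:
  [Y → c . B B] has the dot before B: add [B → . c ;]

GOTO = { [B → . c ;], [Y → c . B B] }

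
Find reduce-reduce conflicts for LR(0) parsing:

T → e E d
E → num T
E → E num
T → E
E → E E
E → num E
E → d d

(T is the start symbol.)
Augment with T' → T and build the canonical LR(0) collection (I0 = CLOSURE({[T' → . T]}), then GOTO on every symbol after a dot until no new states appear). It has 13 states:
  I0: { [E → . E E], [E → . E num], [E → . d d], [E → . num E], [E → . num T], [T → . E], [T → . e E d], [T' → . T] }  — shift
  I1: { [E → . E E], [E → . E num], [E → . d d], [E → . num E], [E → . num T], [E → E . E], [E → E . num], [T → E .] }  — shift, reduce
  I2: { [T' → T .] }  — accept
  I3: { [E → d . d] }  — shift
  I4: { [E → . E E], [E → . E num], [E → . d d], [E → . num E], [E → . num T], [T → e . E d] }  — shift
  I5: { [E → . E E], [E → . E num], [E → . d d], [E → . num E], [E → . num T], [E → num . E], [E → num . T], [T → . E], [T → . e E d] }  — shift
  I6: { [E → . E E], [E → . E num], [E → . d d], [E → . num E], [E → . num T], [E → E . E], [E → E . num], [E → num E .], [T → E .] }  — shift, 2 reduces
  I7: { [E → num T .] }  — reduce
  I8: { [E → . E E], [E → . E num], [E → . d d], [E → . num E], [E → . num T], [E → E . E], [E → E . num], [E → E E .] }  — shift, reduce
  I9: { [E → . E E], [E → . E num], [E → . d d], [E → . num E], [E → . num T], [E → E num .], [E → num . E], [E → num . T], [T → . E], [T → . e E d] }  — shift, reduce
  I10: { [E → . E E], [E → . E num], [E → . d d], [E → . num E], [E → . num T], [E → E . E], [E → E . num], [T → e E . d] }  — shift
  I11: { [E → d . d], [T → e E d .] }  — shift, reduce
  I12: { [E → d d .] }  — reduce

I6 contains complete items [E → num E .], [T → E .] — reduce-reduce conflict.

Answer: Yes — I6: [E → num E .] vs [T → E .]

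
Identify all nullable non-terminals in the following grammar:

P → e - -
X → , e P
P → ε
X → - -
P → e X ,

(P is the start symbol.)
{ 'P' }

A non-terminal is nullable if it can derive ε (the empty string): either it has an ε-production, or it has a production whose right-hand side consists entirely of nullable non-terminals.

ε-productions: P → ε
So P is immediately nullable.
No further non-terminal can be added: every production for the remaining non-terminals contains a terminal or a non-nullable non-terminal.
Nullable = { 'P' }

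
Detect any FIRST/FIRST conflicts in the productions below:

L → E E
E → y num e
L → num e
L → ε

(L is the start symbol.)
No FIRST/FIRST conflicts.

FIRST sets of the non-terminals at (or reachable through a nullable prefix from) the front of some alternative:
  FIRST(E) = { 'y' }

Productions for L:
  L → E E: FIRST = { 'y' }
  L → num e: FIRST = { 'num' }
  L → ε: FIRST = { ε }
E has only one production, so no FIRST/FIRST conflict is possible there.

All alternatives of each non-terminal have pairwise disjoint FIRST sets.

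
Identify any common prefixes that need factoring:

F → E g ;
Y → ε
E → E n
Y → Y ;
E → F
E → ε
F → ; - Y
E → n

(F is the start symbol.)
Left-factoring is needed when two productions for the same non-terminal
share a common prefix on the right-hand side.

Productions for F:
  F → E g ;
  F → ; - Y
Productions for Y:
  Y → ε
  Y → Y ;
Productions for E:
  E → E n
  E → F
  E → ε
  E → n

No common prefixes found.

Answer: No, left-factoring is not needed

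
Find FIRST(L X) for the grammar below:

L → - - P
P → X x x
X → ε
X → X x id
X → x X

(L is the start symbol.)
{ '-' }

FIRST sets of the non-terminals involved (from the grammar, by fixed-point iteration):
  FIRST(L) = { '-' }

To compute FIRST(L X), process the symbols left to right:
Symbol L is a non-terminal. Add FIRST(L) \ {ε} = { '-' }
L is not nullable (ε ∉ FIRST(L)), so stop here.
FIRST(L X) = { '-' }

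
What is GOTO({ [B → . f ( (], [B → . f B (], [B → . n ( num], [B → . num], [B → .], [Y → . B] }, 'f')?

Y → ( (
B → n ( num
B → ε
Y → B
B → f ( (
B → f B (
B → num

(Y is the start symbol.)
GOTO(I, 'f') = CLOSURE({ [A → αX.β] : [A → α.Xβ] ∈ I, X = 'f' })

Items with dot before 'f', with the dot advanced:
  [B → . f ( (] → [B → f . ( (]
  [B → . f B (] → [B → f . B (]
Closure of the advanced items:
  [B → f . B (] has the dot before B: add [B → . n ( num], [B → .], [B → . f ( (], [B → . f B (], [B → . num]

GOTO = { [B → . f ( (], [B → . f B (], [B → . n ( num], [B → . num], [B → .], [B → f . ( (], [B → f . B (] }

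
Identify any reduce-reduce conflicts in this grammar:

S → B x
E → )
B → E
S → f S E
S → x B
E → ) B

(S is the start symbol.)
No reduce-reduce conflicts

Augment with S' → S and build the canonical LR(0) collection (I0 = CLOSURE({[S' → . S]}), then GOTO on every symbol after a dot until no new states appear). It has 12 states:
  I0: { [B → . E], [E → . ) B], [E → . )], [S → . B x], [S → . f S E], [S → . x B], [S' → . S] }  — shift
  I1: { [B → . E], [E → ) . B], [E → ) .], [E → . ) B], [E → . )] }  — shift, reduce
  I2: { [S → B . x] }  — shift
  I3: { [B → E .] }  — reduce
  I4: { [S' → S .] }  — accept
  I5: { [B → . E], [E → . ) B], [E → . )], [S → . B x], [S → . f S E], [S → . x B], [S → f . S E] }  — shift
  I6: { [B → . E], [E → . ) B], [E → . )], [S → x . B] }  — shift
  I7: { [S → x B .] }  — reduce
  I8: { [E → . ) B], [E → . )], [S → f S . E] }  — shift
  I9: { [S → f S E .] }  — reduce
  I10: { [S → B x .] }  — reduce
  I11: { [E → ) B .] }  — reduce

No state contains more than one complete item.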